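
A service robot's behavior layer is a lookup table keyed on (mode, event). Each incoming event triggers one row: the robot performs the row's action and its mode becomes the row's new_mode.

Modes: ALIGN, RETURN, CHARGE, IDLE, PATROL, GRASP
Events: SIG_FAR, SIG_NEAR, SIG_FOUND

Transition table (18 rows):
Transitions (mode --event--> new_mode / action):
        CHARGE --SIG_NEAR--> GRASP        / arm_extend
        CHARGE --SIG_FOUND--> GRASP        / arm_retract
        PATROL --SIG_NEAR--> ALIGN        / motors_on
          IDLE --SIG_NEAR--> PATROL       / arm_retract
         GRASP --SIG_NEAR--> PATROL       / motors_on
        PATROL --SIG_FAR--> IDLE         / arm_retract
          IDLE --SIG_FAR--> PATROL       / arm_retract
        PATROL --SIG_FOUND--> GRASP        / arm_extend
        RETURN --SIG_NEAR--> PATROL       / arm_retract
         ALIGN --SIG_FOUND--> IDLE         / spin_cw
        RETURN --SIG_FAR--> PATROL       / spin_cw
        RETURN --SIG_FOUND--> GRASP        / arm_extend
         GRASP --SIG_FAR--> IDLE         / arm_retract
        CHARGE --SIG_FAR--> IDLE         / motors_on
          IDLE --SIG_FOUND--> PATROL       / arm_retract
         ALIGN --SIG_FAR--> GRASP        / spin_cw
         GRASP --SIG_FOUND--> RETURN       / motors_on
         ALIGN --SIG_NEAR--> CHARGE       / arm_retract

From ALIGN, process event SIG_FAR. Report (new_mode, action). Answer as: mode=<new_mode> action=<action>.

current mode = ALIGN; filter table to that mode:
  (ALIGN, SIG_FOUND) → (IDLE, spin_cw)
  (ALIGN, SIG_FAR) → (GRASP, spin_cw)  ← event matches
  (ALIGN, SIG_NEAR) → (CHARGE, arm_retract)
event = SIG_FAR selects (GRASP, spin_cw)

mode=GRASP action=spin_cw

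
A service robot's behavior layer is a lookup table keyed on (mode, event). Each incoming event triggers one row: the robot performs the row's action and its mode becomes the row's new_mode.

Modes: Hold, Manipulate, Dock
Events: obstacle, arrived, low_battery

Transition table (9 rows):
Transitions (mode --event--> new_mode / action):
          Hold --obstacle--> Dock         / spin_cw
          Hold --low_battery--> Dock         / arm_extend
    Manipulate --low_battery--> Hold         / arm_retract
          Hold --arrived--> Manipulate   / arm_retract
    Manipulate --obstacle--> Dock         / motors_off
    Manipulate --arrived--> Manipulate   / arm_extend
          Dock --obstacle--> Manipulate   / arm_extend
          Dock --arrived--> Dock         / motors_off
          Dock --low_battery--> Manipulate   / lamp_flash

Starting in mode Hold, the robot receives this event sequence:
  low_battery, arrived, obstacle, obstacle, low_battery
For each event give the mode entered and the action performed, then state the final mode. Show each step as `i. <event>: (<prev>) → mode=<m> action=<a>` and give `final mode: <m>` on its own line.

1. low_battery: (Hold) → mode=Dock action=arm_extend
2. arrived: (Dock) → mode=Dock action=motors_off
3. obstacle: (Dock) → mode=Manipulate action=arm_extend
4. obstacle: (Manipulate) → mode=Dock action=motors_off
5. low_battery: (Dock) → mode=Manipulate action=lamp_flash

final mode: Manipulate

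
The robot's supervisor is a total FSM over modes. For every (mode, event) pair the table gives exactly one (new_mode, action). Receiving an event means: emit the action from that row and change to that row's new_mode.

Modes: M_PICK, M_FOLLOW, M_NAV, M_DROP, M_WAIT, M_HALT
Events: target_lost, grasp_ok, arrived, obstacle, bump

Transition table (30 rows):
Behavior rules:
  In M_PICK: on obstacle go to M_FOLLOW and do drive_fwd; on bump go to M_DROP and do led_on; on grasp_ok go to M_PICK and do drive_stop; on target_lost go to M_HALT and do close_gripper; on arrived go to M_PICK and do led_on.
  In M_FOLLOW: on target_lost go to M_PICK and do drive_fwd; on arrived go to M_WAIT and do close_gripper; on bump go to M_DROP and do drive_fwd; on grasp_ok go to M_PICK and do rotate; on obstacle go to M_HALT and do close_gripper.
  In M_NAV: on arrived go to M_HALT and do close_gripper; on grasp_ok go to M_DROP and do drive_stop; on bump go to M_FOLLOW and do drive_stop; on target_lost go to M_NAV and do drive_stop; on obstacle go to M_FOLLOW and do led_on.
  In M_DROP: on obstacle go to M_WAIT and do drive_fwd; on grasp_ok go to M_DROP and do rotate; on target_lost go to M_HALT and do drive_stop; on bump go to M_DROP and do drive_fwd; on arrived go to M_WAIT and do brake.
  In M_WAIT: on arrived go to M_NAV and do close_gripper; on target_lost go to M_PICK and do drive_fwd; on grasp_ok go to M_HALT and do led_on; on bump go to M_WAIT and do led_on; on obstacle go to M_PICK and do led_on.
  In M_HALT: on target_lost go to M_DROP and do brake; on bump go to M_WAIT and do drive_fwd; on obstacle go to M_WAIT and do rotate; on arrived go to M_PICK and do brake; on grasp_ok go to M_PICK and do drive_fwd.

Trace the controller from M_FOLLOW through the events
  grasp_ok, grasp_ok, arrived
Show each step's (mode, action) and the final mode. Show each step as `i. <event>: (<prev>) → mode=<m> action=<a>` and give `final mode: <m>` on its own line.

final mode: M_PICK

1. grasp_ok: (M_FOLLOW) → mode=M_PICK action=rotate
2. grasp_ok: (M_PICK) → mode=M_PICK action=drive_stop
3. arrived: (M_PICK) → mode=M_PICK action=led_on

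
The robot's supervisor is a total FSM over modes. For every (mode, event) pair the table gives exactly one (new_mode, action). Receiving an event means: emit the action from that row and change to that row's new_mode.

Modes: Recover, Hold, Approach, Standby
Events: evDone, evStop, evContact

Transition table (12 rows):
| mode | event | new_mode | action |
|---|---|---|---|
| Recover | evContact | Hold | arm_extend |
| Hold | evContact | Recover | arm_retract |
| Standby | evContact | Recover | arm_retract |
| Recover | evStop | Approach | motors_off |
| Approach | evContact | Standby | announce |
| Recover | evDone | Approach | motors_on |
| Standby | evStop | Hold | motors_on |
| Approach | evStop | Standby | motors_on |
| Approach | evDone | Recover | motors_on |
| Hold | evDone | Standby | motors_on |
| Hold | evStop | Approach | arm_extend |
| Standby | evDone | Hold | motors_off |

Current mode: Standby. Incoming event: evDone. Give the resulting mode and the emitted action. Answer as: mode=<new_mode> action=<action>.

current mode = Standby; filter table to that mode:
  (Standby, evContact) → (Recover, arm_retract)
  (Standby, evStop) → (Hold, motors_on)
  (Standby, evDone) → (Hold, motors_off)  ← event matches
event = evDone selects (Hold, motors_off)

mode=Hold action=motors_off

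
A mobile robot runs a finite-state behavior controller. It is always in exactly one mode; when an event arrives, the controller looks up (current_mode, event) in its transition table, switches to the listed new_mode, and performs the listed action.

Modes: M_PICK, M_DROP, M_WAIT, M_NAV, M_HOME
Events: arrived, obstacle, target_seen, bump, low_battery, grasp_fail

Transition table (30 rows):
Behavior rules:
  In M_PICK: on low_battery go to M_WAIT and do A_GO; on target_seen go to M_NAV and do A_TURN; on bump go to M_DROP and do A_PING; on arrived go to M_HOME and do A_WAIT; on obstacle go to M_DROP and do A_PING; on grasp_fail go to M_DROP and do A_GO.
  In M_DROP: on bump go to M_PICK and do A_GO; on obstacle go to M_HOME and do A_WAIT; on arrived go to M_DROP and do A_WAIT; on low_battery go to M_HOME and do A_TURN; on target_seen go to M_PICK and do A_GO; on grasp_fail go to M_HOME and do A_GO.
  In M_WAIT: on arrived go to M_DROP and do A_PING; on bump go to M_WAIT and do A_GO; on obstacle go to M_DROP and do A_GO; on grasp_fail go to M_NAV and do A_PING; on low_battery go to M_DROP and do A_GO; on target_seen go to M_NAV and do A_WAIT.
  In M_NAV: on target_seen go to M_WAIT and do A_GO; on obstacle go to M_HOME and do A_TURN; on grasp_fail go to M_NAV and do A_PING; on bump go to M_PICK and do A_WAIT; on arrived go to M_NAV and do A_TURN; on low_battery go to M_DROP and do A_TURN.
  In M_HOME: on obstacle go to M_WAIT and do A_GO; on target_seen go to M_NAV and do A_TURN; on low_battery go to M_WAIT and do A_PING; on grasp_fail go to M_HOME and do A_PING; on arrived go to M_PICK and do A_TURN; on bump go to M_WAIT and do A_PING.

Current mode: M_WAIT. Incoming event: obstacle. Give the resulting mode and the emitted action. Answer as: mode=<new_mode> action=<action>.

current mode = M_WAIT; filter table to that mode:
  (M_WAIT, arrived) → (M_DROP, A_PING)
  (M_WAIT, bump) → (M_WAIT, A_GO)
  (M_WAIT, obstacle) → (M_DROP, A_GO)  ← event matches
  (M_WAIT, grasp_fail) → (M_NAV, A_PING)
  (M_WAIT, low_battery) → (M_DROP, A_GO)
  (M_WAIT, target_seen) → (M_NAV, A_WAIT)
event = obstacle selects (M_DROP, A_GO)

mode=M_DROP action=A_GO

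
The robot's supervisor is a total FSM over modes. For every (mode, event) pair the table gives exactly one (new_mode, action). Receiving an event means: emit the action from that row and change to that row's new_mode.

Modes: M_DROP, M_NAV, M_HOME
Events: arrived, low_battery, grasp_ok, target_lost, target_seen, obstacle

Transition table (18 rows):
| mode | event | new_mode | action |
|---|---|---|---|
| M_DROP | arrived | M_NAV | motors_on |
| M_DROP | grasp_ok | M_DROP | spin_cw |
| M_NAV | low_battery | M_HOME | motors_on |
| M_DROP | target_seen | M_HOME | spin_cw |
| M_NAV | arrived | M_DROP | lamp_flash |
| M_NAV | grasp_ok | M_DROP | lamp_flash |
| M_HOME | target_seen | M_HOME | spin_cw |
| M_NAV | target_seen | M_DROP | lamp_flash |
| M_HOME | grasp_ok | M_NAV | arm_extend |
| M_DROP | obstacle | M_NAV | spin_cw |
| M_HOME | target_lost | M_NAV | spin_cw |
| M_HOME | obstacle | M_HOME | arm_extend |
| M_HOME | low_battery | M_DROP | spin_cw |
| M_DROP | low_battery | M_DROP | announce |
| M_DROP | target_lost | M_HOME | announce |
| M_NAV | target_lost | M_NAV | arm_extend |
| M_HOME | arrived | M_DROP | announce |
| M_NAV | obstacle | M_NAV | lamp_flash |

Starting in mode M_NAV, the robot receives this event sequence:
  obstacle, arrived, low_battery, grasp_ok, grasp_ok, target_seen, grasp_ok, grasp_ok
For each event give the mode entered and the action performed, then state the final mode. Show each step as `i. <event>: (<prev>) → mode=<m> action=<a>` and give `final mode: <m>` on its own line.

1. obstacle: (M_NAV) → mode=M_NAV action=lamp_flash
2. arrived: (M_NAV) → mode=M_DROP action=lamp_flash
3. low_battery: (M_DROP) → mode=M_DROP action=announce
4. grasp_ok: (M_DROP) → mode=M_DROP action=spin_cw
5. grasp_ok: (M_DROP) → mode=M_DROP action=spin_cw
6. target_seen: (M_DROP) → mode=M_HOME action=spin_cw
7. grasp_ok: (M_HOME) → mode=M_NAV action=arm_extend
8. grasp_ok: (M_NAV) → mode=M_DROP action=lamp_flash

final mode: M_DROP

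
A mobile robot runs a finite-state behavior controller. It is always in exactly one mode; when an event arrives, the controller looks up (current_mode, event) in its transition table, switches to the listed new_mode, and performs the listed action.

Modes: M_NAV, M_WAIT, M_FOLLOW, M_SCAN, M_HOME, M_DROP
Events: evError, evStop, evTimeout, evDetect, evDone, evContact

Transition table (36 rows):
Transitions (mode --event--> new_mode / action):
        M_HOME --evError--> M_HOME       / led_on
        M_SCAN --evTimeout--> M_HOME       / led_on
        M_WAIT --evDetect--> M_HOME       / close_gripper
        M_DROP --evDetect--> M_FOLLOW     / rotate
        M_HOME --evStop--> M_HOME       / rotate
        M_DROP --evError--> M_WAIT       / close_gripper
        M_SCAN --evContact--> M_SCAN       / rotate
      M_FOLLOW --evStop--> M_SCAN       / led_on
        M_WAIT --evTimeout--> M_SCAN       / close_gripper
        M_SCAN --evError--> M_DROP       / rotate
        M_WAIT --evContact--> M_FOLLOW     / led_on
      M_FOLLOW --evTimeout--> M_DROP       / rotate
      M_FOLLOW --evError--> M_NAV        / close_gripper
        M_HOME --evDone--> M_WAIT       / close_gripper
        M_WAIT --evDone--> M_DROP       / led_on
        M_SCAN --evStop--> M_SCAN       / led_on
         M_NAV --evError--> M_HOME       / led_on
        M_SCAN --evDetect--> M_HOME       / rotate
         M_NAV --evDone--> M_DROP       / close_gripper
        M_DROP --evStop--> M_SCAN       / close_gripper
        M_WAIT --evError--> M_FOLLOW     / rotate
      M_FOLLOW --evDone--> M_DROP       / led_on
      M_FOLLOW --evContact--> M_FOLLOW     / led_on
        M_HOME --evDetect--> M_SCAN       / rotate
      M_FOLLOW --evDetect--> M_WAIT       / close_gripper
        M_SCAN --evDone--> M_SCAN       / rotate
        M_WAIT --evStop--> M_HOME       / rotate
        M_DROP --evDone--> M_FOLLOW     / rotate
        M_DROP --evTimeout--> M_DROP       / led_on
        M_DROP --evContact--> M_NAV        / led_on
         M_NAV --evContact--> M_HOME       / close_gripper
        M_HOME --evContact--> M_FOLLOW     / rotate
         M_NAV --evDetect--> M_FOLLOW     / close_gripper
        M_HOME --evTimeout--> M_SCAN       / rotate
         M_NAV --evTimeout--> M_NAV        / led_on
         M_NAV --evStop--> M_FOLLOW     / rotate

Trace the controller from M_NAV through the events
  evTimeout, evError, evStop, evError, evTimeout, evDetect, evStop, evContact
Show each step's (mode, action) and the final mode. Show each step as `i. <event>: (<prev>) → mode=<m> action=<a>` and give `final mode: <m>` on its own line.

1. evTimeout: (M_NAV) → mode=M_NAV action=led_on
2. evError: (M_NAV) → mode=M_HOME action=led_on
3. evStop: (M_HOME) → mode=M_HOME action=rotate
4. evError: (M_HOME) → mode=M_HOME action=led_on
5. evTimeout: (M_HOME) → mode=M_SCAN action=rotate
6. evDetect: (M_SCAN) → mode=M_HOME action=rotate
7. evStop: (M_HOME) → mode=M_HOME action=rotate
8. evContact: (M_HOME) → mode=M_FOLLOW action=rotate

final mode: M_FOLLOW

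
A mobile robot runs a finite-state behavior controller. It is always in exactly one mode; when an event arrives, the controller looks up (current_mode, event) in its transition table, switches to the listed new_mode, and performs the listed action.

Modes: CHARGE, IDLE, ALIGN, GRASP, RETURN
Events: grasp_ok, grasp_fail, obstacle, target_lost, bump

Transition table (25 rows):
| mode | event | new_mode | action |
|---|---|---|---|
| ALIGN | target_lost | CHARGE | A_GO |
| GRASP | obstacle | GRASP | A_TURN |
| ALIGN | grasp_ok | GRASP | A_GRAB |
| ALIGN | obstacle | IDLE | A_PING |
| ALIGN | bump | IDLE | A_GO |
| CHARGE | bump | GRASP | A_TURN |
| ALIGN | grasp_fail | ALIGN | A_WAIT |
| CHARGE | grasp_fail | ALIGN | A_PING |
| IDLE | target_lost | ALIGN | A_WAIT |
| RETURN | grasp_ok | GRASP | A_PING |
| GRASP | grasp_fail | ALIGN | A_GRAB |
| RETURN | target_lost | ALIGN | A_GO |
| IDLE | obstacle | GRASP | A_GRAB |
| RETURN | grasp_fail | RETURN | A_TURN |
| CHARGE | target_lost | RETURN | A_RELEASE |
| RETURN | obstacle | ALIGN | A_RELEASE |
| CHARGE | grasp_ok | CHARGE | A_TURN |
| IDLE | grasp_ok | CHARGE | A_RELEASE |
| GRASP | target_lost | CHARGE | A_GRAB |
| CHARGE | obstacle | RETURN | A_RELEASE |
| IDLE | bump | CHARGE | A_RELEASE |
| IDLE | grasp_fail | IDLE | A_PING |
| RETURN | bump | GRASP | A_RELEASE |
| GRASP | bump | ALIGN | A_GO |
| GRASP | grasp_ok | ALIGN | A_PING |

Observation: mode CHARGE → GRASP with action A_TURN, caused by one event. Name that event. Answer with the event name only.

try grasp_ok: (CHARGE, grasp_ok) → (CHARGE, A_TURN)
try grasp_fail: (CHARGE, grasp_fail) → (ALIGN, A_PING)
try obstacle: (CHARGE, obstacle) → (RETURN, A_RELEASE)
try target_lost: (CHARGE, target_lost) → (RETURN, A_RELEASE)
try bump: (CHARGE, bump) → (GRASP, A_TURN)  ← matches

bump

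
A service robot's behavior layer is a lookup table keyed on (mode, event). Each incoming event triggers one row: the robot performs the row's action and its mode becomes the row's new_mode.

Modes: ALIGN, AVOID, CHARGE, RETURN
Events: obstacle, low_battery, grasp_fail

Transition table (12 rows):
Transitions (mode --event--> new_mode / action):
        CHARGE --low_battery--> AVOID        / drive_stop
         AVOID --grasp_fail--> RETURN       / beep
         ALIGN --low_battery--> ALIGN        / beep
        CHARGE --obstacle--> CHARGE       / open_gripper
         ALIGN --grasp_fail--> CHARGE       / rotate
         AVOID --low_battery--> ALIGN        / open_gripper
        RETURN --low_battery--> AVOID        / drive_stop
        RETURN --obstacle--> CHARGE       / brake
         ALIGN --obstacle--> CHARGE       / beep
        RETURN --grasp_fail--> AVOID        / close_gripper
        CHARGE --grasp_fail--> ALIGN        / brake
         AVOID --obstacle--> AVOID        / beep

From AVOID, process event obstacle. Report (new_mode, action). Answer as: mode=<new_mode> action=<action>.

mode=AVOID action=beep

current mode = AVOID; filter table to that mode:
  (AVOID, grasp_fail) → (RETURN, beep)
  (AVOID, low_battery) → (ALIGN, open_gripper)
  (AVOID, obstacle) → (AVOID, beep)  ← event matches
event = obstacle selects (AVOID, beep)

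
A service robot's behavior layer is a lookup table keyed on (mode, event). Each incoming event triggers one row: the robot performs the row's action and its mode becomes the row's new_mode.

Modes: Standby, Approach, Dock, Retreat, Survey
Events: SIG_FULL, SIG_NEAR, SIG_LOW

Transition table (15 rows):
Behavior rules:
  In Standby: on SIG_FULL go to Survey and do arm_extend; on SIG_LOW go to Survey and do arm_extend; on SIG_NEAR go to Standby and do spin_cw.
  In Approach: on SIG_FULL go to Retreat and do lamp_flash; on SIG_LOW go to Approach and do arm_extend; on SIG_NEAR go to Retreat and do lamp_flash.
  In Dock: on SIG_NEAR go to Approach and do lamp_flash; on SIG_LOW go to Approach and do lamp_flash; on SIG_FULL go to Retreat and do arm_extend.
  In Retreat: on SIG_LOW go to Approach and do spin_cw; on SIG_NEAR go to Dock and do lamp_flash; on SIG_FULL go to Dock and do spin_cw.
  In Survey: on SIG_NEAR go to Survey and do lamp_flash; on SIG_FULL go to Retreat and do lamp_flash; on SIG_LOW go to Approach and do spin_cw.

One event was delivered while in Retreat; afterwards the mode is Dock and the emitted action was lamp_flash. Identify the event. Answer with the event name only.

try SIG_FULL: (Retreat, SIG_FULL) → (Dock, spin_cw)
try SIG_NEAR: (Retreat, SIG_NEAR) → (Dock, lamp_flash)  ← matches
try SIG_LOW: (Retreat, SIG_LOW) → (Approach, spin_cw)

SIG_NEAR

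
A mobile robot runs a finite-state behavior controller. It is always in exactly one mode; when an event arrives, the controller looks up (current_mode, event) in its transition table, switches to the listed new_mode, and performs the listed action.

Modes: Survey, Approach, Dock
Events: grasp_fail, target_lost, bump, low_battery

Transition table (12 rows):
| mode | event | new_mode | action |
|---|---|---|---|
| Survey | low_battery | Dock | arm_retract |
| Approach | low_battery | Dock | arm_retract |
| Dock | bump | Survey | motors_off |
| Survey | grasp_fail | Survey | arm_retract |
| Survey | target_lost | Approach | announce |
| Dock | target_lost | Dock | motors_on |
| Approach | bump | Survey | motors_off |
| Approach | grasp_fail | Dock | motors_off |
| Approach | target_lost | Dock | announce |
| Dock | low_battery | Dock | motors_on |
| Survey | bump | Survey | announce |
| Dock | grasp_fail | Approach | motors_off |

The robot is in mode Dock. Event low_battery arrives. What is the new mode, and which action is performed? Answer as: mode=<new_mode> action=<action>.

mode=Dock action=motors_on

current mode = Dock; filter table to that mode:
  (Dock, bump) → (Survey, motors_off)
  (Dock, target_lost) → (Dock, motors_on)
  (Dock, low_battery) → (Dock, motors_on)  ← event matches
  (Dock, grasp_fail) → (Approach, motors_off)
event = low_battery selects (Dock, motors_on)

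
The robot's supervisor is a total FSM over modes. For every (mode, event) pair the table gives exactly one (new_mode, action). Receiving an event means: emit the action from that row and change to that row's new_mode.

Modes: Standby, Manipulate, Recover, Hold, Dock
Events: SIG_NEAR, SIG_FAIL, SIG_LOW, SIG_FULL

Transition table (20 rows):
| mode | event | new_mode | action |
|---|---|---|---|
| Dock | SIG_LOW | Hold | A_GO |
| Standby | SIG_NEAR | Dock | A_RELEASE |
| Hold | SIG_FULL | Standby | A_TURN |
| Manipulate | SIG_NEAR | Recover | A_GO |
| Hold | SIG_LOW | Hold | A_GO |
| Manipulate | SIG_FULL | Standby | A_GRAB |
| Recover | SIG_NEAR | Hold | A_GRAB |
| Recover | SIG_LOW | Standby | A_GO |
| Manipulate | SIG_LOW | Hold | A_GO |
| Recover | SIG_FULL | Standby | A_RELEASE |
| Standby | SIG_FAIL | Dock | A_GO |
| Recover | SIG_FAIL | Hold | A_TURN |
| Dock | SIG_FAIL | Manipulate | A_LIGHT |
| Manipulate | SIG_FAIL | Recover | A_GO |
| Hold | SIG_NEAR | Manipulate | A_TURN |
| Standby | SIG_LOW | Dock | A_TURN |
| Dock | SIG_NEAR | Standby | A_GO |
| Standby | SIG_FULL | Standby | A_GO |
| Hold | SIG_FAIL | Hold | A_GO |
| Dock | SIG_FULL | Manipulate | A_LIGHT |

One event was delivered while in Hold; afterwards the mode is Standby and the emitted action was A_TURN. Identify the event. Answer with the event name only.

SIG_FULL

try SIG_NEAR: (Hold, SIG_NEAR) → (Manipulate, A_TURN)
try SIG_FAIL: (Hold, SIG_FAIL) → (Hold, A_GO)
try SIG_LOW: (Hold, SIG_LOW) → (Hold, A_GO)
try SIG_FULL: (Hold, SIG_FULL) → (Standby, A_TURN)  ← matches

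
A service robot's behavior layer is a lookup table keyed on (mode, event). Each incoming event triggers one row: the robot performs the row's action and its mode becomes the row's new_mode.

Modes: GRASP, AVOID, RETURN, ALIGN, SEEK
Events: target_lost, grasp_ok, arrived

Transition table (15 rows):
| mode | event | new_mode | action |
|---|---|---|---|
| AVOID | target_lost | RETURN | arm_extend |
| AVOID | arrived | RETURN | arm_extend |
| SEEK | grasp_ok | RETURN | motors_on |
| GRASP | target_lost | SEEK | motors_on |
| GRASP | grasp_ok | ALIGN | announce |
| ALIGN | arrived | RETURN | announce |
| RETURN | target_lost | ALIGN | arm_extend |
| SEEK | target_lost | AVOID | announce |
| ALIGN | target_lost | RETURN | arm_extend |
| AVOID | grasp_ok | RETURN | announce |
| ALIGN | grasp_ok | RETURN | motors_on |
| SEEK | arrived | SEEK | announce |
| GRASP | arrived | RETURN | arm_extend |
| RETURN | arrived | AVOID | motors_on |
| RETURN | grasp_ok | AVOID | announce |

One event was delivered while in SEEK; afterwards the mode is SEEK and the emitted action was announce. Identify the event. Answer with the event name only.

try target_lost: (SEEK, target_lost) → (AVOID, announce)
try grasp_ok: (SEEK, grasp_ok) → (RETURN, motors_on)
try arrived: (SEEK, arrived) → (SEEK, announce)  ← matches

arrived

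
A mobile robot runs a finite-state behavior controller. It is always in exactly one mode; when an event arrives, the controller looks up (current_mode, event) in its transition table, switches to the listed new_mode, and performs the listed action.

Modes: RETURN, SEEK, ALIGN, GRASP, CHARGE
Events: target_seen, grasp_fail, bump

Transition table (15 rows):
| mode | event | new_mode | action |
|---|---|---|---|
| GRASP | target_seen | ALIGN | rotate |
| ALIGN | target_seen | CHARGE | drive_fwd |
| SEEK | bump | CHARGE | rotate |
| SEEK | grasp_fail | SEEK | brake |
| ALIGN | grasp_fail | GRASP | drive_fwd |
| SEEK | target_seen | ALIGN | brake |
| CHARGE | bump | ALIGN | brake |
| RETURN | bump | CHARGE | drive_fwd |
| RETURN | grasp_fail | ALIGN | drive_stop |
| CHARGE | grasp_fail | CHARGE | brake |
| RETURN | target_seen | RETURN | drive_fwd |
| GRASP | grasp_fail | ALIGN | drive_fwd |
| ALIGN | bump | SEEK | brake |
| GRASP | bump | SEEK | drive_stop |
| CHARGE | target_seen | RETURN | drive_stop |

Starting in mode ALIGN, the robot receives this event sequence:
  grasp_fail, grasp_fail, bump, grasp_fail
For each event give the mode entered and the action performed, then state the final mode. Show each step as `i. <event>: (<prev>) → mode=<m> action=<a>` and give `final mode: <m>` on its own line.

1. grasp_fail: (ALIGN) → mode=GRASP action=drive_fwd
2. grasp_fail: (GRASP) → mode=ALIGN action=drive_fwd
3. bump: (ALIGN) → mode=SEEK action=brake
4. grasp_fail: (SEEK) → mode=SEEK action=brake

final mode: SEEK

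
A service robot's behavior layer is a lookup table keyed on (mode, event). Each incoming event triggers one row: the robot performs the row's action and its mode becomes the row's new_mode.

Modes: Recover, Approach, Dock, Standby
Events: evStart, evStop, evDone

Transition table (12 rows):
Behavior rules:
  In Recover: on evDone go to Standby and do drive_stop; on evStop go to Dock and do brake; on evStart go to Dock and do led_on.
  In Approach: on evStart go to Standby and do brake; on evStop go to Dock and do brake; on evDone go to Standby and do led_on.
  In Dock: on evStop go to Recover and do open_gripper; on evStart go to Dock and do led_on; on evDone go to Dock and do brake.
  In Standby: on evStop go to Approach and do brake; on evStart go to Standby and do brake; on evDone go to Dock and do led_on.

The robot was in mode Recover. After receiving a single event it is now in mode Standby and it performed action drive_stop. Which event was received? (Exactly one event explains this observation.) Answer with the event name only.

evDone

try evStart: (Recover, evStart) → (Dock, led_on)
try evStop: (Recover, evStop) → (Dock, brake)
try evDone: (Recover, evDone) → (Standby, drive_stop)  ← matches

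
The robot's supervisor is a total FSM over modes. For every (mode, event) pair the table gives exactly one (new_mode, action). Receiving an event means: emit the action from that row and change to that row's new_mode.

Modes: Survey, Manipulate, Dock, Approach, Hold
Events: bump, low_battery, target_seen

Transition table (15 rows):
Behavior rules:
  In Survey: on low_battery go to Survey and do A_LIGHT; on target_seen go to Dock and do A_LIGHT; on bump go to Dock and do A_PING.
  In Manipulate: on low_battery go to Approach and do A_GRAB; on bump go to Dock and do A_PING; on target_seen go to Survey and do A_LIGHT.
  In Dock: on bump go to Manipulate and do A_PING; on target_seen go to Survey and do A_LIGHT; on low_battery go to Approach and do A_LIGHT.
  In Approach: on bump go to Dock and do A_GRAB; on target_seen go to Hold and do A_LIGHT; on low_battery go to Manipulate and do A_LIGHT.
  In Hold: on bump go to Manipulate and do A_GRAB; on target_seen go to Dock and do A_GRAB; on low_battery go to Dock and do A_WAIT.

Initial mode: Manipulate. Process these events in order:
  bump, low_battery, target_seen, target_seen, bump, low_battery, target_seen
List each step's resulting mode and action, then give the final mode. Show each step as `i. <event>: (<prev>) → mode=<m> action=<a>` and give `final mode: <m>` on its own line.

final mode: Hold

1. bump: (Manipulate) → mode=Dock action=A_PING
2. low_battery: (Dock) → mode=Approach action=A_LIGHT
3. target_seen: (Approach) → mode=Hold action=A_LIGHT
4. target_seen: (Hold) → mode=Dock action=A_GRAB
5. bump: (Dock) → mode=Manipulate action=A_PING
6. low_battery: (Manipulate) → mode=Approach action=A_GRAB
7. target_seen: (Approach) → mode=Hold action=A_LIGHT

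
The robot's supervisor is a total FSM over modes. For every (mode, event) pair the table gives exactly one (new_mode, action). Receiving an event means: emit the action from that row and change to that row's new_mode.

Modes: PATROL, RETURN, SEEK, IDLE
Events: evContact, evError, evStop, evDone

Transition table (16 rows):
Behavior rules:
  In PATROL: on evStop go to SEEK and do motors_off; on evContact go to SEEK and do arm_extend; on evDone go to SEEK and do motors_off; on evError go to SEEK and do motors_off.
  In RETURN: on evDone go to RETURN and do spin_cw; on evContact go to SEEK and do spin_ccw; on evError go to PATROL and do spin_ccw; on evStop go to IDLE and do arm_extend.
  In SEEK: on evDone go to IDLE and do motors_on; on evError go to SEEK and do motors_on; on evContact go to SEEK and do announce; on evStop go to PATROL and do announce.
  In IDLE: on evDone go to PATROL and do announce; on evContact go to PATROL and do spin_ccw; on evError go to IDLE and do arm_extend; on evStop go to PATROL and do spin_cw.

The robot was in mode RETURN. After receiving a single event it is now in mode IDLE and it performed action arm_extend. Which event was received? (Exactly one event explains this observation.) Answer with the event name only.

evStop

try evContact: (RETURN, evContact) → (SEEK, spin_ccw)
try evError: (RETURN, evError) → (PATROL, spin_ccw)
try evStop: (RETURN, evStop) → (IDLE, arm_extend)  ← matches
try evDone: (RETURN, evDone) → (RETURN, spin_cw)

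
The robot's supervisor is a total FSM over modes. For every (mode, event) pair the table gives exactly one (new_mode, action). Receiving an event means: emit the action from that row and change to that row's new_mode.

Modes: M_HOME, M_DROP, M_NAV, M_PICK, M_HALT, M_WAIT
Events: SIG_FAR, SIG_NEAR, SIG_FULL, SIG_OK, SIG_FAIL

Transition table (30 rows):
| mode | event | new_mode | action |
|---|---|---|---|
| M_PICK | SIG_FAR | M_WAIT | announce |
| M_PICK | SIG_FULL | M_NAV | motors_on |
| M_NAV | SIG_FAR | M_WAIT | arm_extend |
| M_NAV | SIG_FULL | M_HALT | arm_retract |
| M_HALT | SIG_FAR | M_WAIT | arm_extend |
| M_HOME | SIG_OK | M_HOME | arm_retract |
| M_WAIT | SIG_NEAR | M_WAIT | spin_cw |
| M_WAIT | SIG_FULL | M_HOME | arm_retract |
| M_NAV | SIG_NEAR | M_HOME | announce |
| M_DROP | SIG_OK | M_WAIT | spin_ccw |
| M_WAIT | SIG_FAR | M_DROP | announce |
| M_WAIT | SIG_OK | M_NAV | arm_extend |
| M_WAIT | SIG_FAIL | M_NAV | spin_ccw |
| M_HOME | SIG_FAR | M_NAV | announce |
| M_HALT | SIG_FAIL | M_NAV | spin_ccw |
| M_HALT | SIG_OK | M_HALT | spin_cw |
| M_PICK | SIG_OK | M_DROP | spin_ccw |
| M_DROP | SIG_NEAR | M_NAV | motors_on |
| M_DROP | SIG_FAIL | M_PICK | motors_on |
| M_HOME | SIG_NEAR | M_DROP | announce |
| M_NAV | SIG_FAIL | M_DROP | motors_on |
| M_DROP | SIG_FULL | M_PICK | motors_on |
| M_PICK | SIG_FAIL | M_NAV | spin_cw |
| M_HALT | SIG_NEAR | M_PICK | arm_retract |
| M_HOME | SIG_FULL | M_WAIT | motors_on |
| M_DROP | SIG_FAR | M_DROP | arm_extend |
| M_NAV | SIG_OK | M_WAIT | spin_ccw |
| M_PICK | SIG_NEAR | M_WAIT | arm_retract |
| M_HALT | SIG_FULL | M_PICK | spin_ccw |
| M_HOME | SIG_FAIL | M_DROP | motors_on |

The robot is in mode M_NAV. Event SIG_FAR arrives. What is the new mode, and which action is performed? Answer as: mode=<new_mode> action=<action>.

current mode = M_NAV; filter table to that mode:
  (M_NAV, SIG_FAR) → (M_WAIT, arm_extend)  ← event matches
  (M_NAV, SIG_FULL) → (M_HALT, arm_retract)
  (M_NAV, SIG_NEAR) → (M_HOME, announce)
  (M_NAV, SIG_FAIL) → (M_DROP, motors_on)
  (M_NAV, SIG_OK) → (M_WAIT, spin_ccw)
event = SIG_FAR selects (M_WAIT, arm_extend)

mode=M_WAIT action=arm_extend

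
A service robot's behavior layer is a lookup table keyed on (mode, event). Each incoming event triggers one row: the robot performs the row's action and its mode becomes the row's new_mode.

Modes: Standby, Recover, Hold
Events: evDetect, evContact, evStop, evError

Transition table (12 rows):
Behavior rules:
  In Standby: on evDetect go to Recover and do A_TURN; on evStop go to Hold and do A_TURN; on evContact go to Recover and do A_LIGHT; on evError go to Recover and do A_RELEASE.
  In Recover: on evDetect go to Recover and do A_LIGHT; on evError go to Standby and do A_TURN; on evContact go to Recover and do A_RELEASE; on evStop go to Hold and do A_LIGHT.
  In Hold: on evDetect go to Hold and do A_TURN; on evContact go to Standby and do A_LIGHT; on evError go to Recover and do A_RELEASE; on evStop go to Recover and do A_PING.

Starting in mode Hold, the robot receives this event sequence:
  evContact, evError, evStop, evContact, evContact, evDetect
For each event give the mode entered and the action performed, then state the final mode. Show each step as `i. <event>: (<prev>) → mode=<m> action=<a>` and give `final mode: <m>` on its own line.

final mode: Recover

1. evContact: (Hold) → mode=Standby action=A_LIGHT
2. evError: (Standby) → mode=Recover action=A_RELEASE
3. evStop: (Recover) → mode=Hold action=A_LIGHT
4. evContact: (Hold) → mode=Standby action=A_LIGHT
5. evContact: (Standby) → mode=Recover action=A_LIGHT
6. evDetect: (Recover) → mode=Recover action=A_LIGHT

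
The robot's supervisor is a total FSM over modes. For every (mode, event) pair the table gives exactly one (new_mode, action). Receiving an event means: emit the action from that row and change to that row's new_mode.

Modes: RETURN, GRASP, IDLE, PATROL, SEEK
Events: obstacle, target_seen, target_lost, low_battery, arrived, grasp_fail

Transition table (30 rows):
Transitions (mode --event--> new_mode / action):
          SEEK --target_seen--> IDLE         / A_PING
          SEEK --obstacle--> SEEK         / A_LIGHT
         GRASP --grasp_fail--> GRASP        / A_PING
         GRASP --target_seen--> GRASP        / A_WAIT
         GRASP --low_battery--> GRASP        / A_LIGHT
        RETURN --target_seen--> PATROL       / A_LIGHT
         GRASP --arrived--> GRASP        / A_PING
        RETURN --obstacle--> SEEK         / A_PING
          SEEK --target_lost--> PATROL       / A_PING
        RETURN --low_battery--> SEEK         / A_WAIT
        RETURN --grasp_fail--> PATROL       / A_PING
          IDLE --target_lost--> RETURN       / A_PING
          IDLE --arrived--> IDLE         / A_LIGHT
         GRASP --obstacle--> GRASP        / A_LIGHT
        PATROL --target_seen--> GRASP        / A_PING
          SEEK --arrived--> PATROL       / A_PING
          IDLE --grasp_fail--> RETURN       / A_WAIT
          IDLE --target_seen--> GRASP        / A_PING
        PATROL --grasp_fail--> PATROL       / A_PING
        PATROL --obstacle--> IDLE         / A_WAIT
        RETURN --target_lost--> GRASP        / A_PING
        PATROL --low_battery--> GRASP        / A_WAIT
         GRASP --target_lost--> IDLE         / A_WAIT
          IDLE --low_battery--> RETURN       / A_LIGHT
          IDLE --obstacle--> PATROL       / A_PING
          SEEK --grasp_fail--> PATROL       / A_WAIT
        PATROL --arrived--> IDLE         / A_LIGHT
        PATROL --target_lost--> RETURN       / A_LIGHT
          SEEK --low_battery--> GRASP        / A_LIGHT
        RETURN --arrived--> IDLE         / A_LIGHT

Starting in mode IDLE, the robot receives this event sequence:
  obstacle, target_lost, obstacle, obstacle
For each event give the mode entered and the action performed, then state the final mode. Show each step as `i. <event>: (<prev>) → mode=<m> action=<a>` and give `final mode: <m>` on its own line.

1. obstacle: (IDLE) → mode=PATROL action=A_PING
2. target_lost: (PATROL) → mode=RETURN action=A_LIGHT
3. obstacle: (RETURN) → mode=SEEK action=A_PING
4. obstacle: (SEEK) → mode=SEEK action=A_LIGHT

final mode: SEEK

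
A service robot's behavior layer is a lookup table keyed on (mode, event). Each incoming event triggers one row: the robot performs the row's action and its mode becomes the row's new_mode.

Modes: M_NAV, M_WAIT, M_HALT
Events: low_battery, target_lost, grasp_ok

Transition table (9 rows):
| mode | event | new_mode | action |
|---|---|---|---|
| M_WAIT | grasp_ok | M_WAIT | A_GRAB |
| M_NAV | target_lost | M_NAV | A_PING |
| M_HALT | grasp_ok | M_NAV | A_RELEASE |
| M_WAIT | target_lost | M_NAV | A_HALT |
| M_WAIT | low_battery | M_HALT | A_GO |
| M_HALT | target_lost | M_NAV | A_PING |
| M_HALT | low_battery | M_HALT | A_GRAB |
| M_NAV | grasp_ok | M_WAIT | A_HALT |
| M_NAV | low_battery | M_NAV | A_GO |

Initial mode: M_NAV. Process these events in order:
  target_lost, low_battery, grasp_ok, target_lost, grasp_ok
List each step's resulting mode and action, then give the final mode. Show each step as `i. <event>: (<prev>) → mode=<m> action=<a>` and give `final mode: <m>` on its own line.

final mode: M_WAIT

1. target_lost: (M_NAV) → mode=M_NAV action=A_PING
2. low_battery: (M_NAV) → mode=M_NAV action=A_GO
3. grasp_ok: (M_NAV) → mode=M_WAIT action=A_HALT
4. target_lost: (M_WAIT) → mode=M_NAV action=A_HALT
5. grasp_ok: (M_NAV) → mode=M_WAIT action=A_HALT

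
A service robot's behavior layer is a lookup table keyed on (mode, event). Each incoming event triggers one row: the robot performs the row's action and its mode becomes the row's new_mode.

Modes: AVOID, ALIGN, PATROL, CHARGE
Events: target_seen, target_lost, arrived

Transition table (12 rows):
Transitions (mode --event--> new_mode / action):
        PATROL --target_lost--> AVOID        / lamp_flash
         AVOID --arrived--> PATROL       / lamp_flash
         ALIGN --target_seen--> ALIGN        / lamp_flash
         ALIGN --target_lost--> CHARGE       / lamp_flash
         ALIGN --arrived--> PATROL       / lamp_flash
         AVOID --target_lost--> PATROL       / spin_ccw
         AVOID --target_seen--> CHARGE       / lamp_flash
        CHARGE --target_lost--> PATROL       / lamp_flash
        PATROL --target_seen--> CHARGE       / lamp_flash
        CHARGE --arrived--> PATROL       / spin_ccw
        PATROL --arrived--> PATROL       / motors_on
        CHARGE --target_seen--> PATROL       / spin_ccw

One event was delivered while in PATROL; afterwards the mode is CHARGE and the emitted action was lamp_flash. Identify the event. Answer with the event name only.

try target_seen: (PATROL, target_seen) → (CHARGE, lamp_flash)  ← matches
try target_lost: (PATROL, target_lost) → (AVOID, lamp_flash)
try arrived: (PATROL, arrived) → (PATROL, motors_on)

target_seen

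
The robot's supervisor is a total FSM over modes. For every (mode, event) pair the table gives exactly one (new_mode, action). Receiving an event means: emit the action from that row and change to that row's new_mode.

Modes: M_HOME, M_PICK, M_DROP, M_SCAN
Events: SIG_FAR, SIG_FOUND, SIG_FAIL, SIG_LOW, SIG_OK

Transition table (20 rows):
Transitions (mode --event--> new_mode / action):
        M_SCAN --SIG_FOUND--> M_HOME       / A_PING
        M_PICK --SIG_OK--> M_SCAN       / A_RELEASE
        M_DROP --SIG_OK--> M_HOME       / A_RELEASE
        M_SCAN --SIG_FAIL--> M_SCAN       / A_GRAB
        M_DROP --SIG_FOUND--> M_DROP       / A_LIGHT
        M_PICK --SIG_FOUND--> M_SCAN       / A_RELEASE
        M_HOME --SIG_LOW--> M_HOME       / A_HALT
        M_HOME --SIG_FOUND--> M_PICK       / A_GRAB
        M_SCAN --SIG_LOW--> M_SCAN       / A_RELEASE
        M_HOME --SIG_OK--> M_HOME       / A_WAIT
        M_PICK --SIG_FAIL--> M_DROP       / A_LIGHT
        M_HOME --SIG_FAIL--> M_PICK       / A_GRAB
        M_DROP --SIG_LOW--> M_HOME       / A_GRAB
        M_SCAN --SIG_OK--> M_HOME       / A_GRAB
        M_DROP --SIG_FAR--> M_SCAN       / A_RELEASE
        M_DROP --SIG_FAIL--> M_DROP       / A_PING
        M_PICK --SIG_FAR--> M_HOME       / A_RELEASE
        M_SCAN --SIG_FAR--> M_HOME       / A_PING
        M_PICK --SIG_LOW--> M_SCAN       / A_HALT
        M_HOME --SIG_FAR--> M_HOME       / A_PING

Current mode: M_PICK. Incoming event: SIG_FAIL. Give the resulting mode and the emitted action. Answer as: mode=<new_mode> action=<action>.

current mode = M_PICK; filter table to that mode:
  (M_PICK, SIG_OK) → (M_SCAN, A_RELEASE)
  (M_PICK, SIG_FOUND) → (M_SCAN, A_RELEASE)
  (M_PICK, SIG_FAIL) → (M_DROP, A_LIGHT)  ← event matches
  (M_PICK, SIG_FAR) → (M_HOME, A_RELEASE)
  (M_PICK, SIG_LOW) → (M_SCAN, A_HALT)
event = SIG_FAIL selects (M_DROP, A_LIGHT)

mode=M_DROP action=A_LIGHT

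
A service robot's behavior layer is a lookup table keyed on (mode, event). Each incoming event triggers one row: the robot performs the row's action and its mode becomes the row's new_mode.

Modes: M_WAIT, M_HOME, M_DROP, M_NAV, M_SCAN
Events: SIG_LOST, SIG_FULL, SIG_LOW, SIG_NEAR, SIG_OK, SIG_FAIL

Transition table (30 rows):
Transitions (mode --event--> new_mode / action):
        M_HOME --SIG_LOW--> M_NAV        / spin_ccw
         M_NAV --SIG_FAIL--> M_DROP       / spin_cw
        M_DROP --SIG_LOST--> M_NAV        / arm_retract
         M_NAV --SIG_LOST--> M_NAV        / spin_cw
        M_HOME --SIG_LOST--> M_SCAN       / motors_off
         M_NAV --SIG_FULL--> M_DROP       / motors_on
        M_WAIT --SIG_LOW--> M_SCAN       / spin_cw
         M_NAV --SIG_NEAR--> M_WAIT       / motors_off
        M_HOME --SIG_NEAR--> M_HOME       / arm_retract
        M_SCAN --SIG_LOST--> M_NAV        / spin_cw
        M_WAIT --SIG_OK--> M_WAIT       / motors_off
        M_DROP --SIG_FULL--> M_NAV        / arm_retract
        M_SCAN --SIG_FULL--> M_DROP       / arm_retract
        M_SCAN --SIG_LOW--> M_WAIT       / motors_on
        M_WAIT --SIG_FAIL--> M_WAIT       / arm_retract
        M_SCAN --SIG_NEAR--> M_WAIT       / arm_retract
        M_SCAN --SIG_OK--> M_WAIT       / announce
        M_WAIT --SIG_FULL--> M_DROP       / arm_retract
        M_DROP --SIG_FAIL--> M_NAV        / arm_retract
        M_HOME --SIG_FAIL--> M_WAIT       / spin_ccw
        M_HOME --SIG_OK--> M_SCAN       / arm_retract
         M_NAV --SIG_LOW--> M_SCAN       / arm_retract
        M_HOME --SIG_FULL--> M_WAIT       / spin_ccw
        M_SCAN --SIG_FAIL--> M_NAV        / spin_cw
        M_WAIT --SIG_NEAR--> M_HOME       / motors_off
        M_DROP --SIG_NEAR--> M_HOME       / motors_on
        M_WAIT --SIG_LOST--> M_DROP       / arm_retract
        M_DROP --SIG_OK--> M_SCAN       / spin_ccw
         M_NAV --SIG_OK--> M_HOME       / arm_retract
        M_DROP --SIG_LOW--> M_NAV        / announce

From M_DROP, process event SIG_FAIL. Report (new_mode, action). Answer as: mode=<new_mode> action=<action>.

current mode = M_DROP; filter table to that mode:
  (M_DROP, SIG_LOST) → (M_NAV, arm_retract)
  (M_DROP, SIG_FULL) → (M_NAV, arm_retract)
  (M_DROP, SIG_FAIL) → (M_NAV, arm_retract)  ← event matches
  (M_DROP, SIG_NEAR) → (M_HOME, motors_on)
  (M_DROP, SIG_OK) → (M_SCAN, spin_ccw)
  (M_DROP, SIG_LOW) → (M_NAV, announce)
event = SIG_FAIL selects (M_NAV, arm_retract)

mode=M_NAV action=arm_retract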